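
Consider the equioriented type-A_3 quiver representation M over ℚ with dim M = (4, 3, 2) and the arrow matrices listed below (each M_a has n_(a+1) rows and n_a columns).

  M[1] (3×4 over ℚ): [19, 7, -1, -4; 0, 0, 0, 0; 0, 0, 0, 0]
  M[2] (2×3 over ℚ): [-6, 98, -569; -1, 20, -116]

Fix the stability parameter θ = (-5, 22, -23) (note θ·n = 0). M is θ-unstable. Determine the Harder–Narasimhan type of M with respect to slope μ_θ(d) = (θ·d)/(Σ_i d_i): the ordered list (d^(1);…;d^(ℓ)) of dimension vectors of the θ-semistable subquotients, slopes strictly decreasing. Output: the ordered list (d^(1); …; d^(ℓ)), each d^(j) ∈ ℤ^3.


Barcode: M ≅ I[1,1]^3, I[1,3], I[2,2], I[2,3]. HN layers by μ_θ (3 steps, strictly decreasing):
  μ^(1)=22; μ^(2)=-1/2; μ^(3)=-5

((0, 1, 0); (0, 2, 2); (4, 0, 0))


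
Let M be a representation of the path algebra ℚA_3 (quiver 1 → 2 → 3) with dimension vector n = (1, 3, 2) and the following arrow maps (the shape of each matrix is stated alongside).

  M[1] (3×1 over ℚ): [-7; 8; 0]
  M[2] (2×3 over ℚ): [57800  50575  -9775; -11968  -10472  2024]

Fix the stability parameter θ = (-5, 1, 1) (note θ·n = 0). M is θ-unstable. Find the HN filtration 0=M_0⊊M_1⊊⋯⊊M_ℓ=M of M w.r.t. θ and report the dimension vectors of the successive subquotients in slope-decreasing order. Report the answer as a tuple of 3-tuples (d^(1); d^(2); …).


Interval decomposition of M: I[1,2], I[2,2], I[2,3], I[3,3].
HN type (ℓ=2): μ^(1)=1; μ^(2)=-5

((0, 3, 2); (1, 0, 0))


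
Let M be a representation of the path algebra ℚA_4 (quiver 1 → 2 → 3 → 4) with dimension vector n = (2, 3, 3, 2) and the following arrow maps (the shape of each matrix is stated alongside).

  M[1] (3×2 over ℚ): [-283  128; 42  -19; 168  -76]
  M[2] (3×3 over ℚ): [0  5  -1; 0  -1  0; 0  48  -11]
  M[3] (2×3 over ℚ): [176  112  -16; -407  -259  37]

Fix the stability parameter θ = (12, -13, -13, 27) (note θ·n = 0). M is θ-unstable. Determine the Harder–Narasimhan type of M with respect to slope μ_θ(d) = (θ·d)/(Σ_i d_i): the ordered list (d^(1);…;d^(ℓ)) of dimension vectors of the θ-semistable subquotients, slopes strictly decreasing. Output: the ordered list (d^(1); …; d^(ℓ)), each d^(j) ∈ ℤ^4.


Via rank(M_{q-1}∘⋯∘M_p): M ≅ I[1,2], I[1,3], I[2,3], I[3,4], I[4,4].
μ_θ-semistable layers: μ^(1)=27; μ^(2)=-1/2; μ^(3)=-14/3; μ^(4)=-13

((0, 0, 0, 2); (1, 1, 0, 0); (1, 1, 1, 0); (0, 1, 2, 0))


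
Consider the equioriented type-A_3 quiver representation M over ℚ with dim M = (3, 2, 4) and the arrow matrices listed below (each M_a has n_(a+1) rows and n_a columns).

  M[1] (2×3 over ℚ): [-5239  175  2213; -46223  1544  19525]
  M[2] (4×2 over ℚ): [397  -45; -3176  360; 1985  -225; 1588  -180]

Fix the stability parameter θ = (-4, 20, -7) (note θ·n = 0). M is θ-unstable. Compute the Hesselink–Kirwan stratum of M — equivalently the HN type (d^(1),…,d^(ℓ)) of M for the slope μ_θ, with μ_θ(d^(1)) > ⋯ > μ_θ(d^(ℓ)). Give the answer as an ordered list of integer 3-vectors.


Interval decomposition of M: I[1,1], I[1,2], I[1,3], I[3,3]^3.
HN type (ℓ=4): μ^(1)=20; μ^(2)=13/2; μ^(3)=-4; μ^(4)=-7

((0, 1, 0); (0, 1, 1); (3, 0, 0); (0, 0, 3))


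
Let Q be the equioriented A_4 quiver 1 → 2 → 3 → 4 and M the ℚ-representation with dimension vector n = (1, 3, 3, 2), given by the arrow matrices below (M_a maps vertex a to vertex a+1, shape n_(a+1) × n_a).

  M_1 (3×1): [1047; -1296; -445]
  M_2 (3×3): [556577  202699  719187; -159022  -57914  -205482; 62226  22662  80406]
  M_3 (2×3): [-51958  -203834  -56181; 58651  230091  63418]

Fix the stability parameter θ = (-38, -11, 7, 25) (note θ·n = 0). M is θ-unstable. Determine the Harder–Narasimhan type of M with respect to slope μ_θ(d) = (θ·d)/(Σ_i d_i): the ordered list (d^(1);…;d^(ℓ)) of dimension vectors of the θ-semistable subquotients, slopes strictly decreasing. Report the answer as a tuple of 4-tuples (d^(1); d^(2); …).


Barcode: M ≅ I[1,2], I[2,2], I[2,4], I[3,3], I[3,4]. HN layers by μ_θ (4 steps, strictly decreasing):
  μ^(1)=25; μ^(2)=7; μ^(3)=-11; μ^(4)=-38

((0, 0, 0, 2); (0, 0, 3, 0); (0, 3, 0, 0); (1, 0, 0, 0))


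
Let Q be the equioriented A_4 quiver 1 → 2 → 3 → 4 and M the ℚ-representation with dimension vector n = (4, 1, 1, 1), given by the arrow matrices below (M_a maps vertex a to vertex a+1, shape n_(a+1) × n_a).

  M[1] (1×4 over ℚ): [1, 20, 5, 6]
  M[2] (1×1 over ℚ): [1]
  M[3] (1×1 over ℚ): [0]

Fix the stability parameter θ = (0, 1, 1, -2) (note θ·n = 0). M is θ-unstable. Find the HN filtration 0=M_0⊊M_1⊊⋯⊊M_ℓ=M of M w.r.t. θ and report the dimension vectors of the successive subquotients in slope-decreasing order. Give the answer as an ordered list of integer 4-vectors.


Via rank(M_{q-1}∘⋯∘M_p): M ≅ I[1,1]^3, I[1,3], I[4,4].
μ_θ-semistable layers: μ^(1)=1; μ^(2)=0; μ^(3)=-2

((0, 1, 1, 0); (4, 0, 0, 0); (0, 0, 0, 1))


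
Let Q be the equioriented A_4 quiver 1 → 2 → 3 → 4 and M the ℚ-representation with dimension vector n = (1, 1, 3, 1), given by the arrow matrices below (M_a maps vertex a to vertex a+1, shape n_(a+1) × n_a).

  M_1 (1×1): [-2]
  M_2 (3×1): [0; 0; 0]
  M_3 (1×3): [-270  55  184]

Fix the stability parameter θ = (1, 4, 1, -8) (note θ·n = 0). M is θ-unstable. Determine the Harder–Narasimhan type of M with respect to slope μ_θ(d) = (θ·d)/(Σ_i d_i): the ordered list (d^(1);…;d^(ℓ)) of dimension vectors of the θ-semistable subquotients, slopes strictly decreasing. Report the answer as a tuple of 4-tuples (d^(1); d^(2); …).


Interval decomposition of M: I[1,2], I[3,3]^2, I[3,4].
HN type (ℓ=3): μ^(1)=4; μ^(2)=1; μ^(3)=-7/2

((0, 1, 0, 0); (1, 0, 2, 0); (0, 0, 1, 1))


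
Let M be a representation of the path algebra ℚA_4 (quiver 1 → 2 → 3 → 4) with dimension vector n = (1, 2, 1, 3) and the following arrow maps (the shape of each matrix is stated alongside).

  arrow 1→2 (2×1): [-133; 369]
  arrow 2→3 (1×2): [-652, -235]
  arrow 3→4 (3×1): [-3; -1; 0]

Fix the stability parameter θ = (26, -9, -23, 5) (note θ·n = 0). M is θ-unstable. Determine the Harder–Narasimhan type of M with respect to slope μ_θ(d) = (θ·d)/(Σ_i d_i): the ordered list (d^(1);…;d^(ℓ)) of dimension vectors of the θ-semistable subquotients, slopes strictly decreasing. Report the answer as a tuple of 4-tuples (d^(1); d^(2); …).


Barcode: M ≅ I[1,4], I[2,2], I[4,4]^2. HN layers by μ_θ (3 steps, strictly decreasing):
  μ^(1)=5; μ^(2)=-2; μ^(3)=-9

((0, 0, 0, 3); (1, 1, 1, 0); (0, 1, 0, 0))


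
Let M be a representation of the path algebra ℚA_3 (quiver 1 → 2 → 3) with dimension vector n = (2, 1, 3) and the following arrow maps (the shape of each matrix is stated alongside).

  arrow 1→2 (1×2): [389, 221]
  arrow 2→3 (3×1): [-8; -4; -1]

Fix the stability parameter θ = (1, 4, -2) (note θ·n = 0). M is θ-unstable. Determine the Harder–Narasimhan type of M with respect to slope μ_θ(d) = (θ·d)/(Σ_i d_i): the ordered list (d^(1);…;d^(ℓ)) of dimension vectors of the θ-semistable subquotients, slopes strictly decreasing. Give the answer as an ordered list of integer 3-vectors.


Barcode: M ≅ I[1,1], I[1,3], I[3,3]^2. HN layers by μ_θ (2 steps, strictly decreasing):
  μ^(1)=1; μ^(2)=-2

((2, 1, 1); (0, 0, 2))


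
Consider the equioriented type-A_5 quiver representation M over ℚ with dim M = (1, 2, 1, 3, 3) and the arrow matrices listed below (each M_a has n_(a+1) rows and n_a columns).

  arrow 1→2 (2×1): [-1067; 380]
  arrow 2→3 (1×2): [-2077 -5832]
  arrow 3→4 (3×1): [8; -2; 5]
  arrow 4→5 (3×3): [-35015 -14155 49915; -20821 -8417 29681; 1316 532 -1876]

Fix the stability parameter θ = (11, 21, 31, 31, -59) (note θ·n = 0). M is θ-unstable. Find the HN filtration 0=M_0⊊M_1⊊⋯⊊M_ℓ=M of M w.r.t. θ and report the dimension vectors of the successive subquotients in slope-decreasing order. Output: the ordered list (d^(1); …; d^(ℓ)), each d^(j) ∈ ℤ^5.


Interval decomposition of M: I[1,5], I[2,2], I[4,4]^2, I[5,5]^2.
HN type (ℓ=4): μ^(1)=31; μ^(2)=21; μ^(3)=7; μ^(4)=-59

((0, 0, 0, 2, 0); (0, 1, 0, 0, 0); (1, 1, 1, 1, 1); (0, 0, 0, 0, 2))


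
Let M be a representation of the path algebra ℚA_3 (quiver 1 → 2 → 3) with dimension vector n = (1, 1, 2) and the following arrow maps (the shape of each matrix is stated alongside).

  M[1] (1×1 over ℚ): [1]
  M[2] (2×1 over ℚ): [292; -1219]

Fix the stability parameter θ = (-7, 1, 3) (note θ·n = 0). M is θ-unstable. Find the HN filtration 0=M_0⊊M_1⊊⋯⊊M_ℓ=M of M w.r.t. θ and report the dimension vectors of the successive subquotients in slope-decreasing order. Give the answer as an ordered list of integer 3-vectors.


Via rank(M_{q-1}∘⋯∘M_p): M ≅ I[1,3], I[3,3].
μ_θ-semistable layers: μ^(1)=3; μ^(2)=1; μ^(3)=-7

((0, 0, 2); (0, 1, 0); (1, 0, 0))


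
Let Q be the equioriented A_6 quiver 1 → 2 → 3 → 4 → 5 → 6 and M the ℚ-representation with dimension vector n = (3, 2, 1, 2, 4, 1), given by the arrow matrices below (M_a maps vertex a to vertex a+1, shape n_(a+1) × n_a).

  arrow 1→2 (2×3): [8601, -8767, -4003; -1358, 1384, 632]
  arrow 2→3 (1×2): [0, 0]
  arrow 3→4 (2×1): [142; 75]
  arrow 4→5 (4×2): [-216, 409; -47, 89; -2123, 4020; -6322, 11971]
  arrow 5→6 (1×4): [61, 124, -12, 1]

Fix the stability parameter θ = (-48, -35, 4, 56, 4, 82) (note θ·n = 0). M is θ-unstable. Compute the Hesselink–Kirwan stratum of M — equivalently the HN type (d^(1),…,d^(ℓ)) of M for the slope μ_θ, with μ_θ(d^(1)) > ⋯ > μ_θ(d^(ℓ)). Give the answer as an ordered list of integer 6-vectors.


Barcode: M ≅ I[1,1], I[1,2]^2, I[3,5], I[4,6], I[5,5]^2. HN layers by μ_θ (5 steps, strictly decreasing):
  μ^(1)=82; μ^(2)=30; μ^(3)=4; μ^(4)=-35; μ^(5)=-48

((0, 0, 0, 0, 0, 1); (0, 0, 0, 2, 2, 0); (0, 0, 1, 0, 2, 0); (0, 2, 0, 0, 0, 0); (3, 0, 0, 0, 0, 0))


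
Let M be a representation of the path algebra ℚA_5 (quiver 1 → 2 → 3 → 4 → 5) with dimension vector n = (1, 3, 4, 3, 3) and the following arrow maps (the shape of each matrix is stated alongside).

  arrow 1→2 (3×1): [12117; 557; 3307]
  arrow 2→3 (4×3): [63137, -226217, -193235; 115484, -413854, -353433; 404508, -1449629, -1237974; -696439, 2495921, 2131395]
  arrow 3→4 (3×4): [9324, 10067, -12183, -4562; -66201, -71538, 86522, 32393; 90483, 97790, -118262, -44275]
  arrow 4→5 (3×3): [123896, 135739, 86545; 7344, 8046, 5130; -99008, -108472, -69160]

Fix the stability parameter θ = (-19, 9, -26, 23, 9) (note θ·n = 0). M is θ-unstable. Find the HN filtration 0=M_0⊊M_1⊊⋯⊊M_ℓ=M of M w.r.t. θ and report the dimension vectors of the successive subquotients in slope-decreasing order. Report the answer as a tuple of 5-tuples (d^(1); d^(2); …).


Via rank(M_{q-1}∘⋯∘M_p): M ≅ I[1,3], I[2,3], I[2,4], I[3,4], I[4,5], I[5,5]^2.
μ_θ-semistable layers: μ^(1)=23; μ^(2)=16; μ^(3)=9; μ^(4)=-17/2; μ^(5)=-19; μ^(6)=-26

((0, 0, 0, 2, 0); (0, 0, 0, 1, 1); (0, 0, 0, 0, 2); (0, 3, 3, 0, 0); (1, 0, 0, 0, 0); (0, 0, 1, 0, 0))


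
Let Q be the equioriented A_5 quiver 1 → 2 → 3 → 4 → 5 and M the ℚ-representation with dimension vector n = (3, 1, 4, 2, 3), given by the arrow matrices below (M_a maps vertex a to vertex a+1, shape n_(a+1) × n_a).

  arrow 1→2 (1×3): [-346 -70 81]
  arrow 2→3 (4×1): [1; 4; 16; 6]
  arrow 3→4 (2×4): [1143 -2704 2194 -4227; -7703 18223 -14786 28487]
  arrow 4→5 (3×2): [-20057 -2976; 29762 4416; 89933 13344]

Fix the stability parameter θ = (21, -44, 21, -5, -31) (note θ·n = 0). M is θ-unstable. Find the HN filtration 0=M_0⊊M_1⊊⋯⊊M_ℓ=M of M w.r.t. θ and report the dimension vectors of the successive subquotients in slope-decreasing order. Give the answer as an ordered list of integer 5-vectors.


Interval decomposition of M: I[1,1]^2, I[1,5], I[3,3]^2, I[3,4], I[5,5]^2.
HN type (ℓ=5): μ^(1)=21; μ^(2)=8; μ^(3)=-5; μ^(4)=-23/2; μ^(5)=-31

((2, 0, 2, 0, 0); (0, 0, 1, 1, 0); (0, 0, 1, 1, 1); (1, 1, 0, 0, 0); (0, 0, 0, 0, 2))


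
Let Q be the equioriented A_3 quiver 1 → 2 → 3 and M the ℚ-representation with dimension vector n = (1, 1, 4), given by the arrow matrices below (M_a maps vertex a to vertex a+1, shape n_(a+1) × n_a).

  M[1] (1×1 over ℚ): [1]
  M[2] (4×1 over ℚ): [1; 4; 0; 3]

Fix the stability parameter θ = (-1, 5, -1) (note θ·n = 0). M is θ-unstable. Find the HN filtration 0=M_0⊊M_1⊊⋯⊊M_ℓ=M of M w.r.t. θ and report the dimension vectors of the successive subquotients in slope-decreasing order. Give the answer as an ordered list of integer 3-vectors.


Via rank(M_{q-1}∘⋯∘M_p): M ≅ I[1,3], I[3,3]^3.
μ_θ-semistable layers: μ^(1)=2; μ^(2)=-1

((0, 1, 1); (1, 0, 3))


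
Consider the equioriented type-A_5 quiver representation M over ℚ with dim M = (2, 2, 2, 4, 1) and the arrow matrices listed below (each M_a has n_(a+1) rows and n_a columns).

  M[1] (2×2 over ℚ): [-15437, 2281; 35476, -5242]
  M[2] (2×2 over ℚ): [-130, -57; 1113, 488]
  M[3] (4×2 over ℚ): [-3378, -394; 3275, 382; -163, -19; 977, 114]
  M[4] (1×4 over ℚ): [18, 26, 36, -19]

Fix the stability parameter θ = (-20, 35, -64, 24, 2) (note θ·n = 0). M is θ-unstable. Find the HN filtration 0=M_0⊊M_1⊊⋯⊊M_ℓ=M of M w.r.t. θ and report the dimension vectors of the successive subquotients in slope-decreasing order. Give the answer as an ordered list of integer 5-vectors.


Barcode: M ≅ I[1,4], I[1,5], I[4,4]^2. HN layers by μ_θ (4 steps, strictly decreasing):
  μ^(1)=24; μ^(2)=13; μ^(3)=-29/2; μ^(4)=-20

((0, 0, 0, 3, 0); (0, 0, 0, 1, 1); (0, 2, 2, 0, 0); (2, 0, 0, 0, 0))


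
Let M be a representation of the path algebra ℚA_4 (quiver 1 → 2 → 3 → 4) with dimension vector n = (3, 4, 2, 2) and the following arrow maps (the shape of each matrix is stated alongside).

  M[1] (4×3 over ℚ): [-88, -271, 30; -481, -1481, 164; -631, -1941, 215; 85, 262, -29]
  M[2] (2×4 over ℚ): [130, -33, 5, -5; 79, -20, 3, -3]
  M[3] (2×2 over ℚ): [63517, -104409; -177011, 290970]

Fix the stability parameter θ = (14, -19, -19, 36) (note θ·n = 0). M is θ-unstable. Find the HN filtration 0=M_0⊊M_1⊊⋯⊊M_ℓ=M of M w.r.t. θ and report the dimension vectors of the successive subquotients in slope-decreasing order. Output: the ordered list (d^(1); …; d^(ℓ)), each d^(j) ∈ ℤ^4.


Barcode: M ≅ I[1,2], I[1,4]^2, I[2,2]. HN layers by μ_θ (4 steps, strictly decreasing):
  μ^(1)=36; μ^(2)=-5/2; μ^(3)=-8; μ^(4)=-19

((0, 0, 0, 2); (1, 1, 0, 0); (2, 2, 2, 0); (0, 1, 0, 0))


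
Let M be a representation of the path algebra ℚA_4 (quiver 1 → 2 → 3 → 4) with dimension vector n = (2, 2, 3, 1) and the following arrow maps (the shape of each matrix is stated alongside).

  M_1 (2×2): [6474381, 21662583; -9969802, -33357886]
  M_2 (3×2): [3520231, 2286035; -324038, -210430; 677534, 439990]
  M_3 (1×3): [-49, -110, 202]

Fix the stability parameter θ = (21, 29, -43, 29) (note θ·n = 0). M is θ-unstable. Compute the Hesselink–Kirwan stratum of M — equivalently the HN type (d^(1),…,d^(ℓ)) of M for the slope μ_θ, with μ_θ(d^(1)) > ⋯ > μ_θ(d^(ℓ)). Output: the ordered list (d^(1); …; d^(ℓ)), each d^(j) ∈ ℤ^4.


Interval decomposition of M: I[1,1], I[1,4], I[2,2], I[3,3]^2.
HN type (ℓ=4): μ^(1)=29; μ^(2)=21; μ^(3)=7/3; μ^(4)=-43

((0, 1, 0, 1); (1, 0, 0, 0); (1, 1, 1, 0); (0, 0, 2, 0))


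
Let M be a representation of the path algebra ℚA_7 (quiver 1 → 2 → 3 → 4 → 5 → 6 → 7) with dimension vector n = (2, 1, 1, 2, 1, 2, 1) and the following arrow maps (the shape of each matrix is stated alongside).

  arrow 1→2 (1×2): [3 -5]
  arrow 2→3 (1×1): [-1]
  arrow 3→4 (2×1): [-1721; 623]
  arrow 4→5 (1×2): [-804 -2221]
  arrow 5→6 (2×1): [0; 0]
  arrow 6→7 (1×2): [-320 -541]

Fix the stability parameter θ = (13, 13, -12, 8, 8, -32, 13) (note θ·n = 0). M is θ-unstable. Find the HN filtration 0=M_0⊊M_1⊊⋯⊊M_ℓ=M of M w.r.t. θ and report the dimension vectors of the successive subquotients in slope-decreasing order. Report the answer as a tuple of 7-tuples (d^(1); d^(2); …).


Interval decomposition of M: I[1,1], I[1,5], I[4,4], I[6,6], I[6,7].
HN type (ℓ=4): μ^(1)=13; μ^(2)=8; μ^(3)=14/3; μ^(4)=-32

((1, 0, 0, 0, 0, 0, 1); (0, 0, 0, 2, 1, 0, 0); (1, 1, 1, 0, 0, 0, 0); (0, 0, 0, 0, 0, 2, 0))


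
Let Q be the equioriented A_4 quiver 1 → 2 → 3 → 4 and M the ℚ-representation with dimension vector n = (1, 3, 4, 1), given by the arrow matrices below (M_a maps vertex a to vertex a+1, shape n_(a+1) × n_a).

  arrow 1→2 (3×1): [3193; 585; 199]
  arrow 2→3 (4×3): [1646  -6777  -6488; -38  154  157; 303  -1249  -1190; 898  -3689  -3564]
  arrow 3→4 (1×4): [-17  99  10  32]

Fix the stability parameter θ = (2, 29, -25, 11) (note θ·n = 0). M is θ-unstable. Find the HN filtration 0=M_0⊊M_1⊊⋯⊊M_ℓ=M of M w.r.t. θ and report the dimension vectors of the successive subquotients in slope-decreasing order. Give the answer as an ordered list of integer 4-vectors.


Via rank(M_{q-1}∘⋯∘M_p): M ≅ I[1,3], I[2,3], I[2,4], I[3,3].
μ_θ-semistable layers: μ^(1)=11; μ^(2)=2; μ^(3)=-25

((0, 0, 0, 1); (1, 3, 3, 0); (0, 0, 1, 0))


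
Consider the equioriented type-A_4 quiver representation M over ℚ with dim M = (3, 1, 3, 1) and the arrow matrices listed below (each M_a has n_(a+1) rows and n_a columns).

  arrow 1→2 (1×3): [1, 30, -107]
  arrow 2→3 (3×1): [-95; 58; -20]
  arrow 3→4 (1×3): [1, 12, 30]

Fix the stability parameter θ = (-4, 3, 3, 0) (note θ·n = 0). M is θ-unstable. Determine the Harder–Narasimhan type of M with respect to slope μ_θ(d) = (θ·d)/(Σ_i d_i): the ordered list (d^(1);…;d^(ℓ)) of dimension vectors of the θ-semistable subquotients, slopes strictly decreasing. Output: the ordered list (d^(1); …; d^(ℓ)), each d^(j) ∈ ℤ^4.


Via rank(M_{q-1}∘⋯∘M_p): M ≅ I[1,1]^2, I[1,4], I[3,3]^2.
μ_θ-semistable layers: μ^(1)=3; μ^(2)=2; μ^(3)=-4

((0, 0, 2, 0); (0, 1, 1, 1); (3, 0, 0, 0))


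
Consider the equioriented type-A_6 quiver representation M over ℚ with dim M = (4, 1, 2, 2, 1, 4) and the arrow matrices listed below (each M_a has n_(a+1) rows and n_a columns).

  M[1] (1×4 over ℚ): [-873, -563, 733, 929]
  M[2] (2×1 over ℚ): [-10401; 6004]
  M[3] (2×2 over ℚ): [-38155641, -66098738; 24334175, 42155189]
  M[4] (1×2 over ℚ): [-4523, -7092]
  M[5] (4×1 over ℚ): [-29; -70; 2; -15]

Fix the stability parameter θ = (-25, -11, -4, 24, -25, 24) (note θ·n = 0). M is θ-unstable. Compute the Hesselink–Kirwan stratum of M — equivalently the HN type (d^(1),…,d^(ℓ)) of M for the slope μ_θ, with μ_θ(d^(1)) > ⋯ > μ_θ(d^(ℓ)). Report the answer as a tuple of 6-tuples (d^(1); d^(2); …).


Interval decomposition of M: I[1,1]^3, I[1,6], I[3,4], I[6,6]^3.
HN type (ℓ=5): μ^(1)=24; μ^(2)=-1/2; μ^(3)=-4; μ^(4)=-11; μ^(5)=-25

((0, 0, 0, 1, 0, 4); (0, 0, 0, 1, 1, 0); (0, 0, 2, 0, 0, 0); (0, 1, 0, 0, 0, 0); (4, 0, 0, 0, 0, 0))


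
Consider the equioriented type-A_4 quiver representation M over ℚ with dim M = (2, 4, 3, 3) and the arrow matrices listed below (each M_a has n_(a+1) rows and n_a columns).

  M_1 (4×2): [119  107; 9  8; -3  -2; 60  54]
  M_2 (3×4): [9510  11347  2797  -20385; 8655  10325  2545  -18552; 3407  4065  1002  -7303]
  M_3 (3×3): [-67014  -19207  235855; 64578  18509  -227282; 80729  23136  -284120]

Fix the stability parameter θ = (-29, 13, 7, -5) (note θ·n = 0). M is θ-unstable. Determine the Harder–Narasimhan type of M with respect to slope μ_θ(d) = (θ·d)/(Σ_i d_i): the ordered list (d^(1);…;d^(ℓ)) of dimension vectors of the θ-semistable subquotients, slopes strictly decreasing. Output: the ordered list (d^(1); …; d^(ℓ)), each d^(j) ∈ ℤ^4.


Via rank(M_{q-1}∘⋯∘M_p): M ≅ I[1,4]^2, I[2,2], I[2,4].
μ_θ-semistable layers: μ^(1)=13; μ^(2)=5; μ^(3)=-29

((0, 1, 0, 0); (0, 3, 3, 3); (2, 0, 0, 0))


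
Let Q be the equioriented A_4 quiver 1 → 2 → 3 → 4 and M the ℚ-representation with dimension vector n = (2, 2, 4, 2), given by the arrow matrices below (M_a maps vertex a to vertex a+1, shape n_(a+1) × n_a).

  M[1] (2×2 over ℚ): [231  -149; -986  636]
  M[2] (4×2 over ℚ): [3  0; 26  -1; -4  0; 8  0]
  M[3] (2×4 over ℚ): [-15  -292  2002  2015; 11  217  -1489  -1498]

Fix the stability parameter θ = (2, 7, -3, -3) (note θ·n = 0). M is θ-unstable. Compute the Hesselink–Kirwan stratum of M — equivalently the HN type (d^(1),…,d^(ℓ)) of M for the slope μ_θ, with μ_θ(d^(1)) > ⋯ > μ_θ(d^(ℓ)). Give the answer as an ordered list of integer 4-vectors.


Interval decomposition of M: I[1,4]^2, I[3,3]^2.
HN type (ℓ=2): μ^(1)=3/4; μ^(2)=-3

((2, 2, 2, 2); (0, 0, 2, 0))


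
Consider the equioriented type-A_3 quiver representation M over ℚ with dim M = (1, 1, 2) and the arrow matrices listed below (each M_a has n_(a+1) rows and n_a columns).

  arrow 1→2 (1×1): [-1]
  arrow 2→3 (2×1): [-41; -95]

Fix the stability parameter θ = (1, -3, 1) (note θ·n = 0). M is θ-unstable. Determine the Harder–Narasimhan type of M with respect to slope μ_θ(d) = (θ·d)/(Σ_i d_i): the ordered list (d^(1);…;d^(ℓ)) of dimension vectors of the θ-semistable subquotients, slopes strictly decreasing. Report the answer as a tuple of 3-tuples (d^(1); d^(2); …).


Interval decomposition of M: I[1,3], I[3,3].
HN type (ℓ=2): μ^(1)=1; μ^(2)=-1

((0, 0, 2); (1, 1, 0))


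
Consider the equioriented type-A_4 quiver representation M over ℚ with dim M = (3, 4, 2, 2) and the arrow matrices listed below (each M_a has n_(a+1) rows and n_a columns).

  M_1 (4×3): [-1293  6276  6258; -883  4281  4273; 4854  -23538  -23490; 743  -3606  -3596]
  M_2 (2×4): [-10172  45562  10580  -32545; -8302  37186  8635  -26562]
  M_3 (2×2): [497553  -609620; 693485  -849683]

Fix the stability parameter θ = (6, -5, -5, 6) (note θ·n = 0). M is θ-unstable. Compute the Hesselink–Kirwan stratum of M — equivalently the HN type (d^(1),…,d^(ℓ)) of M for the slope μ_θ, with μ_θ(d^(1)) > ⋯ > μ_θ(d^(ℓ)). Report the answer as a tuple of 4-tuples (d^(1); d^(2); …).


Via rank(M_{q-1}∘⋯∘M_p): M ≅ I[1,1], I[1,2], I[1,4], I[2,2], I[2,4].
μ_θ-semistable layers: μ^(1)=6; μ^(2)=1/2; μ^(3)=-4/3; μ^(4)=-5

((1, 0, 0, 2); (1, 1, 0, 0); (1, 1, 1, 0); (0, 2, 1, 0))


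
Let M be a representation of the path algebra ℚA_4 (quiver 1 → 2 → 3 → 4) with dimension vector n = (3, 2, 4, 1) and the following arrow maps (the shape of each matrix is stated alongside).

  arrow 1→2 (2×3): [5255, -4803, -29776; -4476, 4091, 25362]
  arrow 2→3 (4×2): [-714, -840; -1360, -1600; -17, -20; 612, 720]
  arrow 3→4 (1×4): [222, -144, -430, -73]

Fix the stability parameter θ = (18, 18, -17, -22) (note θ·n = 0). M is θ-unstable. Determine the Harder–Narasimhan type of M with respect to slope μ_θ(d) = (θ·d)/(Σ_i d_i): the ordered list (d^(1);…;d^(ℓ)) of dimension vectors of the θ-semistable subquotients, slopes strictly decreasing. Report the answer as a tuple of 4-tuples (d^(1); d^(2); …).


Via rank(M_{q-1}∘⋯∘M_p): M ≅ I[1,1], I[1,2], I[1,4], I[3,3]^3.
μ_θ-semistable layers: μ^(1)=18; μ^(2)=-3/4; μ^(3)=-17

((2, 1, 0, 0); (1, 1, 1, 1); (0, 0, 3, 0))


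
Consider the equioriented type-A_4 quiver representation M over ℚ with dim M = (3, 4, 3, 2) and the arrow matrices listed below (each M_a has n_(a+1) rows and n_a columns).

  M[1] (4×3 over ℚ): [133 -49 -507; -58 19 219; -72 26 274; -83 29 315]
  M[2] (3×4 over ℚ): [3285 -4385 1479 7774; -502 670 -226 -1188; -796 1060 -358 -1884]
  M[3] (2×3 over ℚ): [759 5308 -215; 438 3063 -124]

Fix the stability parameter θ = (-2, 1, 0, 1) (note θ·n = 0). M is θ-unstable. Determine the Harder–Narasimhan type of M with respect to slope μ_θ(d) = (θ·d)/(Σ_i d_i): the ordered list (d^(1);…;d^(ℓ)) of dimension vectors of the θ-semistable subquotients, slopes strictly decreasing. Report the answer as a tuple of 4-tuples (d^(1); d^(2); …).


Interval decomposition of M: I[1,1], I[1,2], I[1,4], I[2,2], I[2,3], I[3,4].
HN type (ℓ=4): μ^(1)=1; μ^(2)=1/2; μ^(3)=0; μ^(4)=-2

((0, 2, 0, 2); (0, 2, 2, 0); (0, 0, 1, 0); (3, 0, 0, 0))


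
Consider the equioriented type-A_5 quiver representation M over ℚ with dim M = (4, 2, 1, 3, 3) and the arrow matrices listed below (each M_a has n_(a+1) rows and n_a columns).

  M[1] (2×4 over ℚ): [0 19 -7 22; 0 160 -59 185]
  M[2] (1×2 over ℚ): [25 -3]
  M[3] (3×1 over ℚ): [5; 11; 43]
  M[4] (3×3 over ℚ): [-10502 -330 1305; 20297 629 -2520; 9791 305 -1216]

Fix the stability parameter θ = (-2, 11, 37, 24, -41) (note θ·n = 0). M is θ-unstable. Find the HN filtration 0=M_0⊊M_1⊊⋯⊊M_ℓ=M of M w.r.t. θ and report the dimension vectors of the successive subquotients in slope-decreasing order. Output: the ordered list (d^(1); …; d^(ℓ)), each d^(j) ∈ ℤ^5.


Interval decomposition of M: I[1,1]^2, I[1,2], I[1,5], I[4,5]^2.
HN type (ℓ=4): μ^(1)=11; μ^(2)=31/4; μ^(3)=-2; μ^(4)=-17/2

((0, 1, 0, 0, 0); (0, 1, 1, 1, 1); (4, 0, 0, 0, 0); (0, 0, 0, 2, 2))


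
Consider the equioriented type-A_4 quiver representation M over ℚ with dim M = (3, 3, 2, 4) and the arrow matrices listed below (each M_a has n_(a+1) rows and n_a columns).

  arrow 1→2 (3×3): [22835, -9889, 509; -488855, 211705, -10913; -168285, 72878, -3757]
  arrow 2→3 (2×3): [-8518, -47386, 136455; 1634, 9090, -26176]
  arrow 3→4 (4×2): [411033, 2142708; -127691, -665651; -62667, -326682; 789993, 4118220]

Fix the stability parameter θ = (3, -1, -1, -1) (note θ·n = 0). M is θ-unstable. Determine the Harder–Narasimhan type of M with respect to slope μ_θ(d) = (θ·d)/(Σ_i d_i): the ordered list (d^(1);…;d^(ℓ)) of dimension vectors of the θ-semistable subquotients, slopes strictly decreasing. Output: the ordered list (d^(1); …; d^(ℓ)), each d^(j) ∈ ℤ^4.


Interval decomposition of M: I[1,1], I[1,2], I[1,4], I[2,4], I[4,4]^2.
HN type (ℓ=4): μ^(1)=3; μ^(2)=1; μ^(3)=0; μ^(4)=-1

((1, 0, 0, 0); (1, 1, 0, 0); (1, 1, 1, 1); (0, 1, 1, 3))


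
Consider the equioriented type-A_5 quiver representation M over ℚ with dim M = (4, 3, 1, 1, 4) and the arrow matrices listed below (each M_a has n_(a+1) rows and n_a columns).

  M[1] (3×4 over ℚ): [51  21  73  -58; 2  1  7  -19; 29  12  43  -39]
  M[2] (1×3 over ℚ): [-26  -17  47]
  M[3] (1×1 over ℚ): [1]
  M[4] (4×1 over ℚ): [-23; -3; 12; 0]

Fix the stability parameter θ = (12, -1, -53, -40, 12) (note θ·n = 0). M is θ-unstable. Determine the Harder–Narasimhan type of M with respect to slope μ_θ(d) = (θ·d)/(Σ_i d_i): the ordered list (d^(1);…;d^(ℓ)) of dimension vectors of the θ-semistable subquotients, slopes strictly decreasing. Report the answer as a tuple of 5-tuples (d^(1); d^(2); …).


Via rank(M_{q-1}∘⋯∘M_p): M ≅ I[1,1], I[1,2]^2, I[1,5], I[5,5]^3.
μ_θ-semistable layers: μ^(1)=12; μ^(2)=11/2; μ^(3)=-41/2

((1, 0, 0, 0, 4); (2, 2, 0, 0, 0); (1, 1, 1, 1, 0))


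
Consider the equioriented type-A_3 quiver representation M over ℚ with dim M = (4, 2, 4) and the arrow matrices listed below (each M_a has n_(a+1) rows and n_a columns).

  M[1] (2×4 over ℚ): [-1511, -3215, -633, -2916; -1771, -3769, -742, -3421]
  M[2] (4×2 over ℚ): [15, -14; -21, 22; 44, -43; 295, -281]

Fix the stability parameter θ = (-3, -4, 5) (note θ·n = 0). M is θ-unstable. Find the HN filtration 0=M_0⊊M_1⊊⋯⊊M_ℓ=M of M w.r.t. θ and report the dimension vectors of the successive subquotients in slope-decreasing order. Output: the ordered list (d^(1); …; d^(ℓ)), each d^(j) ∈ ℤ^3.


Interval decomposition of M: I[1,1]^2, I[1,3]^2, I[3,3]^2.
HN type (ℓ=3): μ^(1)=5; μ^(2)=-3; μ^(3)=-7/2

((0, 0, 4); (2, 0, 0); (2, 2, 0))


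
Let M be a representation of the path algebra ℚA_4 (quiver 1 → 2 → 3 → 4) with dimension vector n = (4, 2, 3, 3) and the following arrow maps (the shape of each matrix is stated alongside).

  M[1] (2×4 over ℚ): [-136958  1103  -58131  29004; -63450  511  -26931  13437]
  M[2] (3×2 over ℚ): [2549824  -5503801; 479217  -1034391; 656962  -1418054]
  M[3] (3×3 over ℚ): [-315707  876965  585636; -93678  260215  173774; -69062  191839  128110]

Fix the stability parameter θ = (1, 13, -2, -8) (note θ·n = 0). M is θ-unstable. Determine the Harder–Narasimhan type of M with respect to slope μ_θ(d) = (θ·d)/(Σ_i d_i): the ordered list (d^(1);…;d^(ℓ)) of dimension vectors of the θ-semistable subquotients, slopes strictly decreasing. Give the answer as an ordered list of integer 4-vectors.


Barcode: M ≅ I[1,1]^2, I[1,4]^2, I[3,3], I[4,4]. HN layers by μ_θ (3 steps, strictly decreasing):
  μ^(1)=1; μ^(2)=-2; μ^(3)=-8

((4, 2, 2, 2); (0, 0, 1, 0); (0, 0, 0, 1))


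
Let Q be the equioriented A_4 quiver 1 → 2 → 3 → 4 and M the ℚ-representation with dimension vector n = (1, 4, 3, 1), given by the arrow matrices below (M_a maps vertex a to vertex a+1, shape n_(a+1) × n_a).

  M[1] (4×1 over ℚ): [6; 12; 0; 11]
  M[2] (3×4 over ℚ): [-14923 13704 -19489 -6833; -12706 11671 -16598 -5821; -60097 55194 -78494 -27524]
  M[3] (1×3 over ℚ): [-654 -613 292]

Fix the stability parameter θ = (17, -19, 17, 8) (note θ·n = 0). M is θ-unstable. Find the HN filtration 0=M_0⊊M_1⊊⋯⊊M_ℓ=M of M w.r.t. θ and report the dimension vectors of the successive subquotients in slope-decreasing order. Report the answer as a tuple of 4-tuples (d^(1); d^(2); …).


Interval decomposition of M: I[1,4], I[2,2], I[2,3]^2.
HN type (ℓ=4): μ^(1)=17; μ^(2)=25/2; μ^(3)=-1; μ^(4)=-19

((0, 0, 2, 0); (0, 0, 1, 1); (1, 1, 0, 0); (0, 3, 0, 0))


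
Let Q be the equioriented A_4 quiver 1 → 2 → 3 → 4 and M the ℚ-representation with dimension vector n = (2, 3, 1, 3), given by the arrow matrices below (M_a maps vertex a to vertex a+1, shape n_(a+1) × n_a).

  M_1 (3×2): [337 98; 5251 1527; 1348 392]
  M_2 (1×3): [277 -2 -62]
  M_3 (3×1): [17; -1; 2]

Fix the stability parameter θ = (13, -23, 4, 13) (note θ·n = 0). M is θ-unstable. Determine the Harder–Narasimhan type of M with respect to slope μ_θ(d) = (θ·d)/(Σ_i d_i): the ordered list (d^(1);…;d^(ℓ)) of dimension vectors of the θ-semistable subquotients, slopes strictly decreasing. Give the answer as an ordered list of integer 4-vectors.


Barcode: M ≅ I[1,2], I[1,4], I[2,2], I[4,4]^2. HN layers by μ_θ (4 steps, strictly decreasing):
  μ^(1)=13; μ^(2)=4; μ^(3)=-5; μ^(4)=-23

((0, 0, 0, 3); (0, 0, 1, 0); (2, 2, 0, 0); (0, 1, 0, 0))


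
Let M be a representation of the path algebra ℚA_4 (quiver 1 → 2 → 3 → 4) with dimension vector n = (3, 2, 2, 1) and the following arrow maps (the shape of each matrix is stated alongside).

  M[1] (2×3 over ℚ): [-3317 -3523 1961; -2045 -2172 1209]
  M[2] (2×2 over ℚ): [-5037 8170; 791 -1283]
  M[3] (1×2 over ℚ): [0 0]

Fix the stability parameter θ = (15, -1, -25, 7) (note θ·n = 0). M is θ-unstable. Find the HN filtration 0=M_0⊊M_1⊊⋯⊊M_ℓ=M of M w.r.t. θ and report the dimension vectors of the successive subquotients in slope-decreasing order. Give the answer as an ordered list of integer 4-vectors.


Barcode: M ≅ I[1,1], I[1,3]^2, I[4,4]. HN layers by μ_θ (3 steps, strictly decreasing):
  μ^(1)=15; μ^(2)=7; μ^(3)=-11/3

((1, 0, 0, 0); (0, 0, 0, 1); (2, 2, 2, 0))


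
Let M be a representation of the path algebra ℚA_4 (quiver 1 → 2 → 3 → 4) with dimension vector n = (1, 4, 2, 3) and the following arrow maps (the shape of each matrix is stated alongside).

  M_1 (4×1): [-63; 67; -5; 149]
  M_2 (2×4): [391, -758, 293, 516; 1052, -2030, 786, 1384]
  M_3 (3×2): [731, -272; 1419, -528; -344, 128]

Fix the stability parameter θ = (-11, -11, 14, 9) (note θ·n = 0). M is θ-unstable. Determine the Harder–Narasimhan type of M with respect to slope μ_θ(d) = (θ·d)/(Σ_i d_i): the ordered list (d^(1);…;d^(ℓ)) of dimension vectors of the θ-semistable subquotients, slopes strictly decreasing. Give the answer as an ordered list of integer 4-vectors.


Via rank(M_{q-1}∘⋯∘M_p): M ≅ I[1,2], I[2,2], I[2,3], I[2,4], I[4,4]^2.
μ_θ-semistable layers: μ^(1)=14; μ^(2)=23/2; μ^(3)=9; μ^(4)=-11

((0, 0, 1, 0); (0, 0, 1, 1); (0, 0, 0, 2); (1, 4, 0, 0))


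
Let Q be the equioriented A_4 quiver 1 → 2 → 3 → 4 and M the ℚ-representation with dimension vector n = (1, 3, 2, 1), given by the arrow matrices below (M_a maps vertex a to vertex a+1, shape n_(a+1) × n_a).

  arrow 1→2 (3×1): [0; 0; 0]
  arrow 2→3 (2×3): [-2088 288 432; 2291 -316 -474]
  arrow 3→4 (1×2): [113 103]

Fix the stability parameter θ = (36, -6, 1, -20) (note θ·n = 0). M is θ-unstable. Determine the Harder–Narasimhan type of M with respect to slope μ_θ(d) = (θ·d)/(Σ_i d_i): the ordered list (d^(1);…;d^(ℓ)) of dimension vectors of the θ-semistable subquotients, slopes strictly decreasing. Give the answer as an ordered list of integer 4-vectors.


Via rank(M_{q-1}∘⋯∘M_p): M ≅ I[1,1], I[2,2]^2, I[2,4], I[3,3].
μ_θ-semistable layers: μ^(1)=36; μ^(2)=1; μ^(3)=-6; μ^(4)=-25/3

((1, 0, 0, 0); (0, 0, 1, 0); (0, 2, 0, 0); (0, 1, 1, 1))


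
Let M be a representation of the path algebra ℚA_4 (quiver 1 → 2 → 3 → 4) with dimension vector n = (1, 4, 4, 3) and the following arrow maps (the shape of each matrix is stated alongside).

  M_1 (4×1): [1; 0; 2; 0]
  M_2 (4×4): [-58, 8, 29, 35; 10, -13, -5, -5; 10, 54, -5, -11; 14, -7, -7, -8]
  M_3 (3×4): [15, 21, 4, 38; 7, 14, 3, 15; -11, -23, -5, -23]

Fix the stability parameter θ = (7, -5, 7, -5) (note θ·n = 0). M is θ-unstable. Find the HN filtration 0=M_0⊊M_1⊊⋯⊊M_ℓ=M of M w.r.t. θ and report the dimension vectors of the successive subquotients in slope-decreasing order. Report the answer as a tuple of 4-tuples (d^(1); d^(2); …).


Barcode: M ≅ I[1,2], I[2,4]^3, I[3,3]. HN layers by μ_θ (3 steps, strictly decreasing):
  μ^(1)=7; μ^(2)=1; μ^(3)=-5

((0, 0, 1, 0); (1, 1, 3, 3); (0, 3, 0, 0))


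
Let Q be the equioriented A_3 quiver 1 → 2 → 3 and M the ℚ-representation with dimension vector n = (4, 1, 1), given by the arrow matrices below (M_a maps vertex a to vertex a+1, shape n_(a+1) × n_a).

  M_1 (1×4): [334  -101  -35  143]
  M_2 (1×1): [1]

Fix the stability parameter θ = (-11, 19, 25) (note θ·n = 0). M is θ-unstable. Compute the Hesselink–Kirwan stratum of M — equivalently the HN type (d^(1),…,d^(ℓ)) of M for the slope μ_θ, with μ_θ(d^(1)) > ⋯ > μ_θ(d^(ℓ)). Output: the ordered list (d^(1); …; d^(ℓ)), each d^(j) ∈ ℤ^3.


Barcode: M ≅ I[1,1]^3, I[1,3]. HN layers by μ_θ (3 steps, strictly decreasing):
  μ^(1)=25; μ^(2)=19; μ^(3)=-11

((0, 0, 1); (0, 1, 0); (4, 0, 0))


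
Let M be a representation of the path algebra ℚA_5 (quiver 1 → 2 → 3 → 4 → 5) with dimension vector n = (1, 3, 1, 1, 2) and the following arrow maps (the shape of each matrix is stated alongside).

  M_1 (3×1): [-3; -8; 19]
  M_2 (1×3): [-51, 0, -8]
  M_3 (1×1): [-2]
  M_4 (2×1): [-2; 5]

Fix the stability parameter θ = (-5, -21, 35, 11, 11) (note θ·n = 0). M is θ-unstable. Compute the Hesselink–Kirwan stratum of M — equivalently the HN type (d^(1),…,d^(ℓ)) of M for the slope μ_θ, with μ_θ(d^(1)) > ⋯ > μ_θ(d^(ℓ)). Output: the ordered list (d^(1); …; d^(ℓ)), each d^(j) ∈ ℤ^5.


Interval decomposition of M: I[1,5], I[2,2]^2, I[5,5].
HN type (ℓ=4): μ^(1)=19; μ^(2)=11; μ^(3)=-13; μ^(4)=-21

((0, 0, 1, 1, 1); (0, 0, 0, 0, 1); (1, 1, 0, 0, 0); (0, 2, 0, 0, 0))


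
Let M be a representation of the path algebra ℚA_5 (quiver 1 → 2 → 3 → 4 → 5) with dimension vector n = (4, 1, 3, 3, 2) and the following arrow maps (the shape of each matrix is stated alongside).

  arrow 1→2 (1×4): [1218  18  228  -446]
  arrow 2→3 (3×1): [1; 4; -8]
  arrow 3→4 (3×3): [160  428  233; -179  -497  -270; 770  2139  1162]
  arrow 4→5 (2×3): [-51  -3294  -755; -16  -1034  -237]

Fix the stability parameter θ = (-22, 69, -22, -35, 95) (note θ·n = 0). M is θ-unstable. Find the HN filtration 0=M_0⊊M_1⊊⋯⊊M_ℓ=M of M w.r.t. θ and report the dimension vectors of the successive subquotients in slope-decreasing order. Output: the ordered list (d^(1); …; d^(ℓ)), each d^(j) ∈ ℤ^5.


Via rank(M_{q-1}∘⋯∘M_p): M ≅ I[1,1]^3, I[1,4], I[3,5]^2.
μ_θ-semistable layers: μ^(1)=95; μ^(2)=4; μ^(3)=-22; μ^(4)=-57/2

((0, 0, 0, 0, 2); (0, 1, 1, 1, 0); (4, 0, 0, 0, 0); (0, 0, 2, 2, 0))


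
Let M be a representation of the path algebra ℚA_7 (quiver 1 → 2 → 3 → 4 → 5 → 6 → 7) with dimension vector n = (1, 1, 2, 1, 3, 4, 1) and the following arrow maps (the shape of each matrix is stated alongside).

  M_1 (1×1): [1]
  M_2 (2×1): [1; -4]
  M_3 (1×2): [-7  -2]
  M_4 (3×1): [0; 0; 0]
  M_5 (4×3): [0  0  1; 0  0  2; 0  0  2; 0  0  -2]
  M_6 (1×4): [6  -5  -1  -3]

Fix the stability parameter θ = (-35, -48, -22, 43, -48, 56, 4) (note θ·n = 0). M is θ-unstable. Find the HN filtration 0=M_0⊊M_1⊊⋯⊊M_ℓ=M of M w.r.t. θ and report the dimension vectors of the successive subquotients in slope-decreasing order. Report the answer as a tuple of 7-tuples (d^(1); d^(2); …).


Barcode: M ≅ I[1,4], I[3,3], I[5,5]^2, I[5,6], I[6,6]^2, I[6,7]. HN layers by μ_θ (6 steps, strictly decreasing):
  μ^(1)=56; μ^(2)=43; μ^(3)=30; μ^(4)=-22; μ^(5)=-83/2; μ^(6)=-48

((0, 0, 0, 0, 0, 3, 0); (0, 0, 0, 1, 0, 0, 0); (0, 0, 0, 0, 0, 1, 1); (0, 0, 2, 0, 0, 0, 0); (1, 1, 0, 0, 0, 0, 0); (0, 0, 0, 0, 3, 0, 0))


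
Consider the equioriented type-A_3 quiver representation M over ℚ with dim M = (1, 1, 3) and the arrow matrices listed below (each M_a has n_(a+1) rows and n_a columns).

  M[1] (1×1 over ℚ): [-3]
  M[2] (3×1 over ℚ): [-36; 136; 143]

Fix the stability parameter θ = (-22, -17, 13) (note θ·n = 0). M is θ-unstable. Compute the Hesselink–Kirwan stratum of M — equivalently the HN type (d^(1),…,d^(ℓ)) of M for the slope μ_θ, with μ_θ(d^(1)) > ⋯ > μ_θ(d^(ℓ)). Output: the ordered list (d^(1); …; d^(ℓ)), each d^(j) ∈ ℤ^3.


Barcode: M ≅ I[1,3], I[3,3]^2. HN layers by μ_θ (3 steps, strictly decreasing):
  μ^(1)=13; μ^(2)=-17; μ^(3)=-22

((0, 0, 3); (0, 1, 0); (1, 0, 0))


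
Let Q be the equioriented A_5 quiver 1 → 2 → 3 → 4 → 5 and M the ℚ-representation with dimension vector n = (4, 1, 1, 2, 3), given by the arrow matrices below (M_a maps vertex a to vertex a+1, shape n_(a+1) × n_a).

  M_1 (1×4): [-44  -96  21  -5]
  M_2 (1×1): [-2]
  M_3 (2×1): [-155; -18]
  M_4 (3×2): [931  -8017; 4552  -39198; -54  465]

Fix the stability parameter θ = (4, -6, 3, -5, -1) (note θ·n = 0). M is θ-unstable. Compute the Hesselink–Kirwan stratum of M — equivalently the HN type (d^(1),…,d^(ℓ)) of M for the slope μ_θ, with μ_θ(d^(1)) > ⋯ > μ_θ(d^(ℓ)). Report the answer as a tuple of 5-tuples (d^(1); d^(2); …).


Via rank(M_{q-1}∘⋯∘M_p): M ≅ I[1,1]^3, I[1,5], I[4,5], I[5,5].
μ_θ-semistable layers: μ^(1)=4; μ^(2)=-1; μ^(3)=-5

((3, 0, 0, 0, 0); (1, 1, 1, 1, 3); (0, 0, 0, 1, 0))


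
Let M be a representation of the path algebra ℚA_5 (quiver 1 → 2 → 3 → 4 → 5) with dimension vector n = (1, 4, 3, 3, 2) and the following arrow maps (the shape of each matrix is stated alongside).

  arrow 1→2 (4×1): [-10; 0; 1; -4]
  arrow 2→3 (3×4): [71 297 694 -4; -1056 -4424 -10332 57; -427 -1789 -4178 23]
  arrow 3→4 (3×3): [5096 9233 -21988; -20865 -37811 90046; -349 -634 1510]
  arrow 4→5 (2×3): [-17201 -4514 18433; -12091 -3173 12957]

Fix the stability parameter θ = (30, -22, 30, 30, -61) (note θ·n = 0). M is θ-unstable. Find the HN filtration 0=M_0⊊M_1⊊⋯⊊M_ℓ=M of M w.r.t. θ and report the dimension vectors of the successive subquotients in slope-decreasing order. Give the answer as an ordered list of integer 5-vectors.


Interval decomposition of M: I[1,2], I[2,2], I[2,5]^2, I[3,4].
HN type (ℓ=4): μ^(1)=30; μ^(2)=4; μ^(3)=-1/3; μ^(4)=-22

((0, 0, 1, 1, 0); (1, 1, 0, 0, 0); (0, 0, 2, 2, 2); (0, 3, 0, 0, 0))
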